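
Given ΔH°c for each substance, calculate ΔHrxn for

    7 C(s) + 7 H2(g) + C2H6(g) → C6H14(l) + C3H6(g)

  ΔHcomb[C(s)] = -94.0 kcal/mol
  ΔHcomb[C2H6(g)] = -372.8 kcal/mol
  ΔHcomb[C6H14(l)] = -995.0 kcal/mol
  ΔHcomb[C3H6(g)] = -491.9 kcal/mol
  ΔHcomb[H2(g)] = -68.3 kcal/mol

ΔHrxn = -22.0 kcal/mol

With combustion enthalpies, reactants minus products:
= [7·(-94.0) + 7·(-68.3) + 1·(-372.8)] − [1·(-995.0) + 1·(-491.9)]
= -22.0 kcal/mol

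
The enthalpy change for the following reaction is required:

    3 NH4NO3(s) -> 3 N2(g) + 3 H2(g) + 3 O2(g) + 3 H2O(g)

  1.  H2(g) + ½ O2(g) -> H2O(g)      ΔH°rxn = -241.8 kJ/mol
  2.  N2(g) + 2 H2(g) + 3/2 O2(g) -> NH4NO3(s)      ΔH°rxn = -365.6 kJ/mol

ΔH°rxn = 371.4 kJ/mol

eq. 1 × 3: (3)·(-241.8) = -725.4 kJ/mol
eq. 2 reversed and × 3: (-3)·(-365.6) = +1096.8 kJ/mol
Combining the equations, ΔH°rxn = (-725.4) + (+1096.8) = 371.4 kJ/mol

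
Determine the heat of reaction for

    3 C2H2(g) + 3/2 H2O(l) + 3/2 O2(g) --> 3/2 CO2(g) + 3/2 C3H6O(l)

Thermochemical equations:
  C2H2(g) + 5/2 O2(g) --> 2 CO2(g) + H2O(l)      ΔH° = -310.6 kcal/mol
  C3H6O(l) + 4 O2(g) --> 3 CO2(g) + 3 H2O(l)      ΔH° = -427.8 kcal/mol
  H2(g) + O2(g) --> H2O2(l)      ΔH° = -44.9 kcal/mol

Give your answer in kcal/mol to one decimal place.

equation 1 × 3 (×3 to match 3 C2H2(g) in the target): (3)·(-310.6) = -931.8 kcal/mol
equation 2 reversed and × 3/2 (reverse to put C3H6O(l) on the product side; scale by 3/2 for the 3/2 C3H6O(l)): (-3/2)·(-427.8) = +641.7 kcal/mol
equation 3: not needed (H2(g) appears nowhere else).
ΔH° = (3)·(-310.6) + (-3/2)·(-427.8) = -290.1 kcal/mol

ΔH° = -290.1 kcal/mol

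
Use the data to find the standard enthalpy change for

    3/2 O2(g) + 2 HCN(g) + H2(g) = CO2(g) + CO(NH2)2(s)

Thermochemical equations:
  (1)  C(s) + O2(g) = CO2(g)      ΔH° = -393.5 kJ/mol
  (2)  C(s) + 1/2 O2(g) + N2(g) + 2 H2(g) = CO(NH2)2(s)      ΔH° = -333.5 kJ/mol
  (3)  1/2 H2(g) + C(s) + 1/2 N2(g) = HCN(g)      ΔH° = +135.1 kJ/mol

ΔH° = -997.2 kJ/mol

(1) as written: -393.5 kJ/mol
(2) as written: -333.5 kJ/mol
(3) reversed and × 2: (-2)·(+135.1) = -270.2 kJ/mol
ΔH° = (-393.5) + (-333.5) + (-270.2) = -997.2 kJ/mol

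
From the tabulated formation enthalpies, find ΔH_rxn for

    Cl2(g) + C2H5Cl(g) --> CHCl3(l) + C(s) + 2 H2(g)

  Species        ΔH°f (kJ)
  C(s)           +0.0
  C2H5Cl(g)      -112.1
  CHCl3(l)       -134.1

ΔH°rxn = Σ nΔHf°(products) − Σ nΔHf°(reactants).
Products: 1·(-134.1) + 1·(+0.0) + 2·(+0.0) = -134.1
Reactants: 1·(+0.0) + 1·(-112.1) = -112.1
ΔH_rxn = (-134.1) − (-112.1) = -22.0 kJ

ΔH_rxn = -22.0 kJ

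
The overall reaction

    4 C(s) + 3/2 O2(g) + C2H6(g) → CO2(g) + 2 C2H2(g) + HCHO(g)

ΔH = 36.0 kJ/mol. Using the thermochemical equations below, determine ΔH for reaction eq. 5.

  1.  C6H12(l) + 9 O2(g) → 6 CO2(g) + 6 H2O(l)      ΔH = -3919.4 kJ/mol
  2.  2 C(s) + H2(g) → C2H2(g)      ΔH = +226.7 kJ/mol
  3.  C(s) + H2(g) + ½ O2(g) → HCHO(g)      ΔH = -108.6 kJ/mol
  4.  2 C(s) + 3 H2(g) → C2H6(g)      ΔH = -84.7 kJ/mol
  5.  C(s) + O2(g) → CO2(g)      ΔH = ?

eq. 1: not needed (C6H12(l) appears nowhere else).
eq. 2 × 2 (×2 to match 2 C2H2(g) in the target): (2)·(+226.7) = +453.4 kJ/mol
eq. 3 as written (HCHO(g) already on the product side): -108.6 kJ/mol
eq. 4 reversed (reverse to put C2H6(g) on the reactant side): +84.7 kJ/mol
eq. 5 as written: contributes x
+36.0 = (+453.4) + (-108.6) + (+84.7) + x
x = (+36.0 − (+429.5)) / (1) = -393.5 kJ/mol

ΔH = -393.5 kJ/mol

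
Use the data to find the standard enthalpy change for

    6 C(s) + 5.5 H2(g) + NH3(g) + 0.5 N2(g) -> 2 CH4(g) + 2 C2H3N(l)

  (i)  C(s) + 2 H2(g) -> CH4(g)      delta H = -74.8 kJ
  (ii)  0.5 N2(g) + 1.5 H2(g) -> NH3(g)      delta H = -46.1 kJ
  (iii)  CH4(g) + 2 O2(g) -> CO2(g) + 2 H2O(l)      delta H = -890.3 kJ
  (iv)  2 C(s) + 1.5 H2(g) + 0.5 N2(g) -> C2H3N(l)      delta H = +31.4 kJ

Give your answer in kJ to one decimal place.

delta H = -40.7 kJ

(i) × 2: (2)·(-74.8) = -149.6 kJ
(ii) reversed (reverse to put NH3(g) on the reactant side): +46.1 kJ
(iii): not needed (CO2(g) appears nowhere else).
(iv) × 2 (×2 to match 2 C2H3N(l) in the target): (2)·(+31.4) = +62.8 kJ
Combining the equations, delta H = (2)·(-74.8) + (-1)·(-46.1) + (2)·(+31.4) = -40.7 kJ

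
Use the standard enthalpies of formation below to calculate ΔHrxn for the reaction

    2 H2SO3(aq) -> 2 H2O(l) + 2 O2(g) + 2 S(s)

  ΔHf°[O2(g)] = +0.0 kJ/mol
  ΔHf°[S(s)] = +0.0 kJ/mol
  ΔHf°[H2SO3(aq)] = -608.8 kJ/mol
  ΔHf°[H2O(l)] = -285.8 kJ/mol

ΔHrxn = 646.0 kJ/mol

ΔH°rxn = Σ nΔHf°(products) − Σ nΔHf°(reactants).
Products: 2·(-285.8) + 2·(+0.0) + 2·(+0.0) = -571.6
Reactants: 2·(-608.8) = -1217.6
ΔHrxn = (-571.6) − (-1217.6) = 646.0 kJ/mol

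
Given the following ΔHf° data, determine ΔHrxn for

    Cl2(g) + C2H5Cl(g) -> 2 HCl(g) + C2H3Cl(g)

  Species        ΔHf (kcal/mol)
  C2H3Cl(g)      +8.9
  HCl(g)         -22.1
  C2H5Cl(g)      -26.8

ΔHrxn = -8.5 kcal/mol

Products: 2·(-22.1) + 1·(+8.9) = -35.3
Reactants: 1·(+0.0) + 1·(-26.8) = -26.8
ΔHrxn = (-35.3) − (-26.8) = -8.5 kcal/mol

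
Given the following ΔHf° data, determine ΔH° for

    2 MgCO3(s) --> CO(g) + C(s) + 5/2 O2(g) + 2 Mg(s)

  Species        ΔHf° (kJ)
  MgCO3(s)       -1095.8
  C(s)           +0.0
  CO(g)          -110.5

ΔH° = 2081.1 kJ

Products: 1·(-110.5) + 1·(+0.0) + 5/2·(+0.0) + 2·(+0.0) = -110.5
Reactants: 2·(-1095.8) = -2191.6
ΔH° = (-110.5) − (-2191.6) = 2081.1 kJ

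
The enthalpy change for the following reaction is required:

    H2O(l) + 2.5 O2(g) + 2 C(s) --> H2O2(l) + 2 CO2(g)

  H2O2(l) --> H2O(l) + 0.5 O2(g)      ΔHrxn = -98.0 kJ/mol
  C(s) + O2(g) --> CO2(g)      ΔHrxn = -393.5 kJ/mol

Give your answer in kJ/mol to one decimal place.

equation 1 reversed (H2O2(l) must end up as a product): +98.0 kJ/mol
equation 2 × 2 (×2 to match 2 CO2(g) in the target): (2)·(-393.5) = -787.0 kJ/mol
By Hess's law, ΔHrxn = (-1)·(-98.0) + (2)·(-393.5) = -689.0 kJ/mol

ΔHrxn = -689.0 kJ/mol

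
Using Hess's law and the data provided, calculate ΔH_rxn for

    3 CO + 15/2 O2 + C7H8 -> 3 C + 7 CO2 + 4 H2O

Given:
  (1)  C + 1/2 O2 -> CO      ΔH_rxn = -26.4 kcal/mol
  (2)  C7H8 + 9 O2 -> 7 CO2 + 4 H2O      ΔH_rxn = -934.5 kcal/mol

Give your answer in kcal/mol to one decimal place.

(1) reversed and × 3: (-3)·(-26.4) = +79.2 kcal/mol
(2) as written: -934.5 kcal/mol
Since enthalpy is a state function, ΔH_rxn = (-3)·(-26.4) + (1)·(-934.5) = -855.3 kcal/mol

ΔH_rxn = -855.3 kcal/mol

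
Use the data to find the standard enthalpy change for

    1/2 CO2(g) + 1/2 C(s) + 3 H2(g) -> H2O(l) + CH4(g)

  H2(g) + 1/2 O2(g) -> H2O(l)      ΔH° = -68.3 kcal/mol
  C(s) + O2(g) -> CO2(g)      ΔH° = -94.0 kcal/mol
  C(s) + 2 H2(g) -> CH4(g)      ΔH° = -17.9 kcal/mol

equation 1 as written (H2O(l) already on the product side): -68.3 kcal/mol
equation 2 reversed and × 1/2 (CO2(g) must end up as a reactant; scale by 1/2 for the 1/2 CO2(g)): (-1/2)·(-94.0) = +47.0 kcal/mol
equation 3 as written (CH4(g) already on the product side): -17.9 kcal/mol
ΔH° = (-68.3) + (+47.0) + (-17.9) = -39.2 kcal/mol

ΔH° = -39.2 kcal/mol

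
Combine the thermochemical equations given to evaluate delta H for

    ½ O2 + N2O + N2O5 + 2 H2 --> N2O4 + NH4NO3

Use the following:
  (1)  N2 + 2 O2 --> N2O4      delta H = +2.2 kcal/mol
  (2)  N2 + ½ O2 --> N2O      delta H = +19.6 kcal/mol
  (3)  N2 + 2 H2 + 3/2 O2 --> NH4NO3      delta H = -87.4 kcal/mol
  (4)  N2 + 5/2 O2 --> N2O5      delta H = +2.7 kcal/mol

(1) as written (N2O4 already on the product side): +2.2 kcal/mol
(2) reversed (N2O must end up as a reactant): -19.6 kcal/mol
(3) as written (NH4NO3 already on the product side): -87.4 kcal/mol
(4) reversed (reverse to put N2O5 on the reactant side): -2.7 kcal/mol
By Hess's law, delta H = (1)·(+2.2) + (-1)·(+19.6) + (1)·(-87.4) + (-1)·(+2.7) = -107.5 kcal/mol

delta H = -107.5 kcal/mol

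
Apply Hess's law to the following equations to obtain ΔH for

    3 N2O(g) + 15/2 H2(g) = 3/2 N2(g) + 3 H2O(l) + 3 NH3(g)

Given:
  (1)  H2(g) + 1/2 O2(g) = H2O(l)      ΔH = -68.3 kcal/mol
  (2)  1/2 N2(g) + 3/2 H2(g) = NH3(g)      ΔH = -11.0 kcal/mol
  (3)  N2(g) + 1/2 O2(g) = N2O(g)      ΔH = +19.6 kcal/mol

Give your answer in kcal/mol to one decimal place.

(1) × 3 (×3 to match 3 H2O(l) in the target): (3)·(-68.3) = -204.9 kcal/mol
(2) × 3 (×3 to match 3 NH3(g) in the target): (3)·(-11.0) = -33.0 kcal/mol
(3) reversed and × 3 (N2O(g) must end up as a reactant; scale by 3 for the 3 N2O(g)): (-3)·(+19.6) = -58.8 kcal/mol
ΔH = (3)·(-68.3) + (3)·(-11.0) + (-3)·(+19.6) = -296.7 kcal/mol

ΔH = -296.7 kcal/mol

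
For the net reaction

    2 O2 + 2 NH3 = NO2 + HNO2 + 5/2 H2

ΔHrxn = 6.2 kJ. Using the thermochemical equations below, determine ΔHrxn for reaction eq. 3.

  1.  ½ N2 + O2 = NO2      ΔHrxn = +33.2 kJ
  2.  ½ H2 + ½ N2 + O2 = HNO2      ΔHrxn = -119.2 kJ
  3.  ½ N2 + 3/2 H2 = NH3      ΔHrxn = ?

ΔHrxn = -46.1 kJ

eq. 1 as written (NO2 already on the product side): +33.2 kJ
eq. 2 as written (HNO2 already on the product side): -119.2 kJ
eq. 3 reversed and × 2 (NH3 must end up as a reactant; scale by 2 for the 2 NH3): contributes −2·x
+6.2 = (+33.2) + (-119.2) − 2·x
x = (+6.2 − (-86.0)) / (-2) = -46.1 kJ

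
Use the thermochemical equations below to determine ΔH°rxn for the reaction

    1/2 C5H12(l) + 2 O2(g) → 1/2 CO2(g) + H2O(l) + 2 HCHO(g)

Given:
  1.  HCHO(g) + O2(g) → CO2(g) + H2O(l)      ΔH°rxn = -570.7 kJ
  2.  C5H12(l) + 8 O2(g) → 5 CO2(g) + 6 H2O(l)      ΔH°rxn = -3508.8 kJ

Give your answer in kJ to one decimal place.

eq. 1 reversed and × 2: (-2)·(-570.7) = +1141.4 kJ
eq. 2 × 1/2: (1/2)·(-3508.8) = -1754.4 kJ
Combining the equations, ΔH°rxn = (-2)·(-570.7) + (1/2)·(-3508.8) = -613.0 kJ

ΔH°rxn = -613.0 kJ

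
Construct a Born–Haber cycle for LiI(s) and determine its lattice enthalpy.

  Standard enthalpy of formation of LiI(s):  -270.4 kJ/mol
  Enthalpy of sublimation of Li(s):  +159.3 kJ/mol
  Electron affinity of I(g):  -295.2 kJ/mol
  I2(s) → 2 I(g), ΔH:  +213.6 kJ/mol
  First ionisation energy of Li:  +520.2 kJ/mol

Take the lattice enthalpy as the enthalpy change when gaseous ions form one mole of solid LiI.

ΔHf° = 1·ΔHsub + 1·(ΣIE) + 1/2·D(I2) + 1·EA + U
-270.4 = 1·(+159.3) + 1·(+520.2) + 1/2·(+213.6) + 1·(-295.2) + U
U = -270.4 − (+491.1) = -761.5 kJ/mol

U = -761.5 kJ/mol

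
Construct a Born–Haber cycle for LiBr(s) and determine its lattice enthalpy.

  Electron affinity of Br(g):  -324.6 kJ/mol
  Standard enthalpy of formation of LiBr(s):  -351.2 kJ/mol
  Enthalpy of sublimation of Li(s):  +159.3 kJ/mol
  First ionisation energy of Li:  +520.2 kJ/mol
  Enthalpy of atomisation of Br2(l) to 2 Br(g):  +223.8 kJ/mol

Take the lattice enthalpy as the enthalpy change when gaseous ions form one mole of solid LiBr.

U = -818.0 kJ/mol

ΔHf° = 1·ΔHsub + 1·(ΣIE) + 1/2·D(Br2) + 1·EA + U
-351.2 = 1·(+159.3) + 1·(+520.2) + 1/2·(+223.8) + 1·(-324.6) + U
U = -351.2 − (+466.8) = -818.0 kJ/mol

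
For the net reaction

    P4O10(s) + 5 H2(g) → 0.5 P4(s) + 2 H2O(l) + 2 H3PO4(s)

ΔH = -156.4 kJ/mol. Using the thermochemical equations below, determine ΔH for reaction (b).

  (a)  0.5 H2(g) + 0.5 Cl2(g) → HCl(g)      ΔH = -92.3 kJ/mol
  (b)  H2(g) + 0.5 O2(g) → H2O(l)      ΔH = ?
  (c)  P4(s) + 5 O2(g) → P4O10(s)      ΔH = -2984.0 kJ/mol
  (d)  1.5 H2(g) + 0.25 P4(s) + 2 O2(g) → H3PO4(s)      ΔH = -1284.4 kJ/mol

(a): not needed.
(b) × 2: contributes 2·x
(c) reversed: +2984.0 kJ/mol
(d) × 2: (2)·(-1284.4) = -2568.8 kJ/mol
-156.4 = (+2984.0) + (-2568.8) + 2·x
x = (-156.4 − (+415.2)) / (2) = -285.8 kJ/mol

ΔH = -285.8 kJ/mol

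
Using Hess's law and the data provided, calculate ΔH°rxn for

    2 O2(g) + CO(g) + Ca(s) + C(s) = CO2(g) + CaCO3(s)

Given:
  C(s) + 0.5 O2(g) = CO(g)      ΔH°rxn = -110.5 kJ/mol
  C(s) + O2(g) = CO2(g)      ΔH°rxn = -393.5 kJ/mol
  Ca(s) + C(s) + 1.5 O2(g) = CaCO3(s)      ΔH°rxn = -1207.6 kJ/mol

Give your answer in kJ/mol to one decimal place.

ΔH°rxn = -1490.6 kJ/mol

equation 1 reversed: +110.5 kJ/mol
equation 2 as written: -393.5 kJ/mol
equation 3 as written: -1207.6 kJ/mol
Summing the manipulated equations, ΔH°rxn = (-1)·(-110.5) + (1)·(-393.5) + (1)·(-1207.6) = -1490.6 kJ/mol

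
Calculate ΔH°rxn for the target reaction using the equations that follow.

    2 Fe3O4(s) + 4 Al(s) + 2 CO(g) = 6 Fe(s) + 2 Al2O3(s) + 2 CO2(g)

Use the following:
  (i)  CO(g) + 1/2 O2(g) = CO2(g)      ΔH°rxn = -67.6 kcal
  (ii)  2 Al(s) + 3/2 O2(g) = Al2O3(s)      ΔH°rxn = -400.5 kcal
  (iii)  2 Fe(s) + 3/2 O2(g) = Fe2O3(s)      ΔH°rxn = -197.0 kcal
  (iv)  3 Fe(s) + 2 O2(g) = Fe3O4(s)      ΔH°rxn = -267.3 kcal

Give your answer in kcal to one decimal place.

(i) × 2 (scale by 2 for the 2 CO(g)): (2)·(-67.6) = -135.2 kcal
(ii) × 2 (scale by 2 for the 2 Al2O3(s)): (2)·(-400.5) = -801.0 kcal
(iii): not needed (Fe2O3(s) appears nowhere else).
(iv) reversed and × 2 (Fe3O4(s) must end up as a reactant; ×2 to match 2 Fe3O4(s) in the target): (-2)·(-267.3) = +534.6 kcal
ΔH°rxn = (2)·(-67.6) + (2)·(-400.5) + (-2)·(-267.3) = -401.6 kcal

ΔH°rxn = -401.6 kcal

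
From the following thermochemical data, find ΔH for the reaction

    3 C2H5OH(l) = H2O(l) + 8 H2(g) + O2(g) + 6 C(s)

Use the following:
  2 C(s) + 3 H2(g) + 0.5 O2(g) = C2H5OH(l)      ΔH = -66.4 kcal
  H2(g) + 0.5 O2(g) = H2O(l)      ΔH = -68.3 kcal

ΔH = 130.9 kcal

equation 1 reversed and × 3 (reverse to put C2H5OH(l) on the reactant side; scale by 3 for the 3 C2H5OH(l)): (-3)·(-66.4) = +199.2 kcal
equation 2 as written (H2O(l) already on the product side): -68.3 kcal
By Hess's law, ΔH = (+199.2) + (-68.3) = 130.9 kcal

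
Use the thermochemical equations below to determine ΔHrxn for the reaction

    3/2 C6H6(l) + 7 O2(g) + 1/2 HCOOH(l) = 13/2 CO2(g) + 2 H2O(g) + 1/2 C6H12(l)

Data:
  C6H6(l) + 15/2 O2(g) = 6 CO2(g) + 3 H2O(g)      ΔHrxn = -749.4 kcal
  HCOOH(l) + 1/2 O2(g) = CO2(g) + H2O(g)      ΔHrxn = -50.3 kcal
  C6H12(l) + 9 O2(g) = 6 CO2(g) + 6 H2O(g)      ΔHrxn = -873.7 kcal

equation 1 × 3/2 (scale by 3/2 for the 3/2 C6H6(l)): (3/2)·(-749.4) = -1124.1 kcal
equation 2 × 1/2 (scale by 1/2 for the 1/2 HCOOH(l)): (1/2)·(-50.3) = -25.15 kcal
equation 3 reversed and × 1/2 (reverse to put C6H12(l) on the product side; ×1/2 to match 1/2 C6H12(l) in the target): (-1/2)·(-873.7) = +436.85 kcal
Since enthalpy is a state function, ΔHrxn = (3/2)·(-749.4) + (1/2)·(-50.3) + (-1/2)·(-873.7) = -712.4 kcal

ΔHrxn = -712.4 kcal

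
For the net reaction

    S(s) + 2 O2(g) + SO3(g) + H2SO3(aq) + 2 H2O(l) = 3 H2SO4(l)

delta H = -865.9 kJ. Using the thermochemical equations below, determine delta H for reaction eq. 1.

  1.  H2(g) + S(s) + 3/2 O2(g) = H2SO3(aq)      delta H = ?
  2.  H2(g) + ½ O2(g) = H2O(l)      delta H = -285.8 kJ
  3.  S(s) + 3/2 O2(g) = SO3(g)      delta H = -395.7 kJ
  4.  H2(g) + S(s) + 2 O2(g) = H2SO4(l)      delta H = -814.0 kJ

eq. 1 reversed (reverse to put H2SO3(aq) on the reactant side): contributes −x
eq. 2 reversed and × 2 (H2O(l) must end up as a reactant; scale by 2 for the 2 H2O(l)): (-2)·(-285.8) = +571.6 kJ
eq. 3 reversed (SO3(g) must end up as a reactant): +395.7 kJ
eq. 4 × 3 (×3 to match 3 H2SO4(l) in the target): (3)·(-814.0) = -2442.0 kJ
-865.9 = (+571.6) + (+395.7) + (-2442.0) − x
x = (-865.9 − (-1474.7)) / (-1) = -608.8 kJ

delta H = -608.8 kJ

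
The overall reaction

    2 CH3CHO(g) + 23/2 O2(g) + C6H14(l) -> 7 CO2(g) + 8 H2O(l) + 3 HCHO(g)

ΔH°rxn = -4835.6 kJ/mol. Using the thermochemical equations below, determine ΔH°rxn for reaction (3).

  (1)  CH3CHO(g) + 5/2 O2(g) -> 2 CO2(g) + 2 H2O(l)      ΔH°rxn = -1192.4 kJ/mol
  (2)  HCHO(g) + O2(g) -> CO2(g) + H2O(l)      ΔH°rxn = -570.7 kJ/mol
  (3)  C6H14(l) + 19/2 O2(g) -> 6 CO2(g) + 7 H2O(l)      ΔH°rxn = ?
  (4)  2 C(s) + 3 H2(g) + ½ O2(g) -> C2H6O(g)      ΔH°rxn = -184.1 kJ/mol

ΔH°rxn = -4162.9 kJ/mol

(1) × 2: (2)·(-1192.4) = -2384.8 kJ/mol
(2) reversed and × 3: (-3)·(-570.7) = +1712.1 kJ/mol
(3) as written: contributes x
(4): not needed.
-4835.6 = (-2384.8) + (+1712.1) + x
x = (-4835.6 − (-672.7)) / (1) = -4162.9 kJ/mol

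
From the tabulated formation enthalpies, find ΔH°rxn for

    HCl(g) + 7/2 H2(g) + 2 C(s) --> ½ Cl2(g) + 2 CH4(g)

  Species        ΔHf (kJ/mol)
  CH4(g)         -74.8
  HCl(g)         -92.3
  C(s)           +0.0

ΔH°rxn = Σ nΔHf°(products) − Σ nΔHf°(reactants).
Products: 1/2·(+0.0) + 2·(-74.8) = -149.6
Reactants: 1·(-92.3) + 7/2·(+0.0) + 2·(+0.0) = -92.3
ΔH°rxn = (-149.6) − (-92.3) = -57.3 kJ/mol

ΔH°rxn = -57.3 kJ/mol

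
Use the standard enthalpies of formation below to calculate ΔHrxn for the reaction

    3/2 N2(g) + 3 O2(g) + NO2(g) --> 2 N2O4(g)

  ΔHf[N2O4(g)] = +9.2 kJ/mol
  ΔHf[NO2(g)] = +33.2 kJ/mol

ΔH°rxn = Σ nΔHf°(products) − Σ nΔHf°(reactants).
Products: 2·(+9.2) = +18.4
Reactants: 3/2·(+0.0) + 3·(+0.0) + 1·(+33.2) = +33.2
ΔHrxn = (+18.4) − (+33.2) = -14.8 kJ/mol

ΔHrxn = -14.8 kJ/mol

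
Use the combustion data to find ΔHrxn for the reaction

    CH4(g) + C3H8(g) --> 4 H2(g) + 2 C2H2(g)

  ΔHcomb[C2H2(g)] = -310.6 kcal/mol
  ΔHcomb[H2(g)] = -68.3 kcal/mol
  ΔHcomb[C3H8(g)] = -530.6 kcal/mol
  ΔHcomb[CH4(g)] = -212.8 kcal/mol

With combustion enthalpies, reactants minus products:
= [1·(-212.8) + 1·(-530.6)] − [4·(-68.3) + 2·(-310.6)]
= 151.0 kcal/mol

ΔHrxn = 151.0 kcal/mol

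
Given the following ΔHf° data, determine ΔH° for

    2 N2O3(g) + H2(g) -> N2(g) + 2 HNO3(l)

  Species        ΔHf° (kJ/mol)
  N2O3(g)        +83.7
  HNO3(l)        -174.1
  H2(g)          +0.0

ΔH° = -515.6 kJ/mol

ΔH°rxn = Σ nΔHf°(products) − Σ nΔHf°(reactants).
Products: 1·(+0.0) + 2·(-174.1) = -348.2
Reactants: 2·(+83.7) + 1·(+0.0) = +167.4
ΔH° = (-348.2) − (+167.4) = -515.6 kJ/mol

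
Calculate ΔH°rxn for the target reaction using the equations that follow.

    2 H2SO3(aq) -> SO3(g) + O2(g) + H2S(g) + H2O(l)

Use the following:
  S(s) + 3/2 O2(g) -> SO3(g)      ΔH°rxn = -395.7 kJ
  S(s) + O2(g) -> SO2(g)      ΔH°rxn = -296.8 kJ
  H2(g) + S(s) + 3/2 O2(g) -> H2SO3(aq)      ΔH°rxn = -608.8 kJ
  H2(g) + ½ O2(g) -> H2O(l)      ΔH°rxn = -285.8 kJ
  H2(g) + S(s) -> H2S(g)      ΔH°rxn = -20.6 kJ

equation 1 as written (SO3(g) already on the product side): -395.7 kJ
equation 2: not needed (SO2(g) appears nowhere else).
equation 3 reversed and × 2 (reverse to put H2SO3(aq) on the reactant side; ×2 to match 2 H2SO3(aq) in the target): (-2)·(-608.8) = +1217.6 kJ
equation 4 as written (H2O(l) already on the product side): -285.8 kJ
equation 5 as written (H2S(g) already on the product side): -20.6 kJ
By Hess's law, ΔH°rxn = (-395.7) + (+1217.6) + (-285.8) + (-20.6) = 515.5 kJ

ΔH°rxn = 515.5 kJ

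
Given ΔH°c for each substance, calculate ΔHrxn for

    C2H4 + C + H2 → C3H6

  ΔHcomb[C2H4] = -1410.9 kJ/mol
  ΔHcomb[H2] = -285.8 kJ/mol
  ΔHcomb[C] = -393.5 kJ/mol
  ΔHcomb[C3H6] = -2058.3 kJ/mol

ΔHrxn = -31.9 kJ/mol

Using ΔH = Σ nΔHc°(reactants) − Σ nΔHc°(products):
= [1·(-1410.9) + 1·(-393.5) + 1·(-285.8)] − [1·(-2058.3)]
= -31.9 kJ/mol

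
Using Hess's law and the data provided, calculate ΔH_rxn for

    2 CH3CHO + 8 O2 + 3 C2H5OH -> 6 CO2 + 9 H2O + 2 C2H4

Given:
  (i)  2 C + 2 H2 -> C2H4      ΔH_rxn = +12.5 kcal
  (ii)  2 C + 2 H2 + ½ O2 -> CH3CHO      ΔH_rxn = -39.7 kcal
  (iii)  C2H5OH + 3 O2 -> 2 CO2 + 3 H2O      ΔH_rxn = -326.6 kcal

ΔH_rxn = -875.4 kcal

(i) × 2: (2)·(+12.5) = +25.0 kcal
(ii) reversed and × 2: (-2)·(-39.7) = +79.4 kcal
(iii) × 3: (3)·(-326.6) = -979.8 kcal
ΔH_rxn = (+25.0) + (+79.4) + (-979.8) = -875.4 kcal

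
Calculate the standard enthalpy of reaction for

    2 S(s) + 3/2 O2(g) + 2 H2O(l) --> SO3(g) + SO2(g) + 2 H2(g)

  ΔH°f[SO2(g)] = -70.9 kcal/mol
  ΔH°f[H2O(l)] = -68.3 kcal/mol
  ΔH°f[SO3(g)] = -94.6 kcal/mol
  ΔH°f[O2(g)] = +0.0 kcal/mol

ΔH°rxn = Σ nΔHf°(products) − Σ nΔHf°(reactants).
Products: 1·(-94.6) + 1·(-70.9) + 2·(+0.0) = -165.5
Reactants: 2·(+0.0) + 3/2·(+0.0) + 2·(-68.3) = -136.6
ΔHrxn = (-165.5) − (-136.6) = -28.9 kcal/mol

ΔHrxn = -28.9 kcal/mol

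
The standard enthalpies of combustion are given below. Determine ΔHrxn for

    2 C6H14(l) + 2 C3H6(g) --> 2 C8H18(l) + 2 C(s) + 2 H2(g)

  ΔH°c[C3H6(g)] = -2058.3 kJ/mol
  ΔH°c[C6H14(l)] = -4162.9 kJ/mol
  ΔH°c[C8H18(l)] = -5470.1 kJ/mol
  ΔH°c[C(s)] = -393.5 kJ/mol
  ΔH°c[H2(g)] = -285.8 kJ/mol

Using ΔH = Σ nΔHc°(reactants) − Σ nΔHc°(products):
= [2·(-4162.9) + 2·(-2058.3)] − [2·(-5470.1) + 2·(-393.5) + 2·(-285.8)]
= -143.6 kJ/mol

ΔHrxn = -143.6 kJ/mol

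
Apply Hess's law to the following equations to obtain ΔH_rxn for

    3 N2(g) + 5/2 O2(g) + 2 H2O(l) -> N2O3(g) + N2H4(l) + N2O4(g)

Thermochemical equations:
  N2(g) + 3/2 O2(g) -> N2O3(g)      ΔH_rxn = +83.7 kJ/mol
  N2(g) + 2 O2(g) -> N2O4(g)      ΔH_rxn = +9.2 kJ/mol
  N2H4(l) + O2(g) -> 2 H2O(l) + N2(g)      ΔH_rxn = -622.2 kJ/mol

ΔH_rxn = 715.1 kJ/mol

equation 1 as written (N2O3(g) already on the product side): +83.7 kJ/mol
equation 2 as written (N2O4(g) already on the product side): +9.2 kJ/mol
equation 3 reversed (reverse to put N2H4(l) on the product side): +622.2 kJ/mol
Since enthalpy is a state function, ΔH_rxn = (1)·(+83.7) + (1)·(+9.2) + (-1)·(-622.2) = 715.1 kJ/mol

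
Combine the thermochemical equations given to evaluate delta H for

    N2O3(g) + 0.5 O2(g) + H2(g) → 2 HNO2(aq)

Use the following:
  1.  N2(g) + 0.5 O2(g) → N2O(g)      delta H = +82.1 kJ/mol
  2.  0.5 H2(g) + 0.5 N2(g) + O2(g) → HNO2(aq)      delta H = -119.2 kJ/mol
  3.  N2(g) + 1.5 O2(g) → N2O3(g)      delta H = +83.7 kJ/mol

eq. 1: not needed (N2O(g) appears nowhere else).
eq. 2 × 2 (×2 to match 2 HNO2(aq) in the target): (2)·(-119.2) = -238.4 kJ/mol
eq. 3 reversed (reverse to put N2O3(g) on the reactant side): -83.7 kJ/mol
Combining the equations, delta H = (-238.4) + (-83.7) = -322.1 kJ/mol

delta H = -322.1 kJ/mol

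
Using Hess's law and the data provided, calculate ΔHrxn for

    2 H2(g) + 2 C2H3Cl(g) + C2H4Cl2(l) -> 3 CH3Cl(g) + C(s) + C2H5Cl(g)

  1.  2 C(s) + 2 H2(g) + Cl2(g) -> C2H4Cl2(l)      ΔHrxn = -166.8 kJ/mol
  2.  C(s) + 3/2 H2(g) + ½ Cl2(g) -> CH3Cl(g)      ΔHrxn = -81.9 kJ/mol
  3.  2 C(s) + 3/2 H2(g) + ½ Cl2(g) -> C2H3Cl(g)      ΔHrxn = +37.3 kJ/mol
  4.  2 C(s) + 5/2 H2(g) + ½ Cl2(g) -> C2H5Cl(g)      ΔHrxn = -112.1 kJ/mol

ΔHrxn = -265.6 kJ/mol

eq. 1 reversed (C2H4Cl2(l) must end up as a reactant): +166.8 kJ/mol
eq. 2 × 3 (scale by 3 for the 3 CH3Cl(g)): (3)·(-81.9) = -245.7 kJ/mol
eq. 3 reversed and × 2 (C2H3Cl(g) must end up as a reactant; ×2 to match 2 C2H3Cl(g) in the target): (-2)·(+37.3) = -74.6 kJ/mol
eq. 4 as written (C2H5Cl(g) already on the product side): -112.1 kJ/mol
Combining the equations, ΔHrxn = (+166.8) + (-245.7) + (-74.6) + (-112.1) = -265.6 kJ/mol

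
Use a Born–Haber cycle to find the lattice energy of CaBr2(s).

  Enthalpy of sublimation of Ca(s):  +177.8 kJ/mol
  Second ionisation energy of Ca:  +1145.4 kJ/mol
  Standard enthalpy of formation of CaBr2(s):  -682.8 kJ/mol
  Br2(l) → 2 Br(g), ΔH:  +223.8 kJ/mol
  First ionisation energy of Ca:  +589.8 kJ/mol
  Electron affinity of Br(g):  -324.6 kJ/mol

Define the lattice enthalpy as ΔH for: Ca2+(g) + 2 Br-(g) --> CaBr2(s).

U = -2170.4 kJ/mol

ΔHf° = 1·ΔHsub + 1·(ΣIE) + 1·D(Br2) + 2·EA + U
-682.8 = 1·(+177.8) + 1·(+1735.2) + 1·(+223.8) + 2·(-324.6) + U
U = -682.8 − (+1487.6) = -2170.4 kJ/mol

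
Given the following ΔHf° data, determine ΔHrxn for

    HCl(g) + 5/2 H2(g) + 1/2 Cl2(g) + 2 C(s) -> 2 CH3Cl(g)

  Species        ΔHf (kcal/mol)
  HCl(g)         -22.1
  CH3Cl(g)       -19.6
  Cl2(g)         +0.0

ΔHrxn = -17.1 kcal/mol

Products: 2·(-19.6) = -39.2
Reactants: 1·(-22.1) + 5/2·(+0.0) + 1/2·(+0.0) + 2·(+0.0) = -22.1
ΔHrxn = (-39.2) − (-22.1) = -17.1 kcal/mol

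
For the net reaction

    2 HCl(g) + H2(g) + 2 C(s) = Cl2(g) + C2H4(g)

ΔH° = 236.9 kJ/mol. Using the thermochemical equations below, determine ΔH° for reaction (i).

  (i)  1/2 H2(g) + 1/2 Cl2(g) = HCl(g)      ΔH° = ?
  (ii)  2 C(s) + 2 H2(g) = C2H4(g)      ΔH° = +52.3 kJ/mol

ΔH° = -92.3 kJ/mol

(i) reversed and × 2: contributes −2·x
(ii) as written: +52.3 kJ/mol
+236.9 = (+52.3) − 2·x
x = (+236.9 − (+52.3)) / (-2) = -92.3 kJ/mol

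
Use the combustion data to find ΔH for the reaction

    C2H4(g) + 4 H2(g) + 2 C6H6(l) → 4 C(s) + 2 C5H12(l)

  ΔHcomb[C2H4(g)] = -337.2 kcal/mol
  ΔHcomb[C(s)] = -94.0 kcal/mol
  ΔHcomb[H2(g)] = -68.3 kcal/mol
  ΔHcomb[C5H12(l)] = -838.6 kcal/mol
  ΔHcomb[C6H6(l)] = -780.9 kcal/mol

Using ΔH = Σ nΔHc°(reactants) − Σ nΔHc°(products):
= [1·(-337.2) + 4·(-68.3) + 2·(-780.9)] − [4·(-94.0) + 2·(-838.6)]
= -119.0 kcal/mol

ΔH = -119.0 kcal/mol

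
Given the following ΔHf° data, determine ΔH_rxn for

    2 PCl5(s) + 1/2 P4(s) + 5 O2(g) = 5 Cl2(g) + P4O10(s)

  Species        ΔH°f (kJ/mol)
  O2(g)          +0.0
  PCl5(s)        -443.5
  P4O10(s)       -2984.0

Products: 5·(+0.0) + 1·(-2984.0) = -2984.0
Reactants: 2·(-443.5) + 1/2·(+0.0) + 5·(+0.0) = -887.0
ΔH_rxn = (-2984.0) − (-887.0) = -2097.0 kJ/mol

ΔH_rxn = -2097.0 kJ/mol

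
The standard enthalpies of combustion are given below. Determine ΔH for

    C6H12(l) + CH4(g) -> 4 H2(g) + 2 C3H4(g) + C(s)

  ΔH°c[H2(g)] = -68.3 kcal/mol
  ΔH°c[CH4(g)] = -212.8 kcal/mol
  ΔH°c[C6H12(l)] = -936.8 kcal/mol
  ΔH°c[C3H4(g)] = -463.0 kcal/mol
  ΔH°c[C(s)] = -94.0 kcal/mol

ΔH = 143.6 kcal/mol

With combustion enthalpies, reactants minus products:
= [1·(-936.8) + 1·(-212.8)] − [4·(-68.3) + 2·(-463.0) + 1·(-94.0)]
= 143.6 kcal/mol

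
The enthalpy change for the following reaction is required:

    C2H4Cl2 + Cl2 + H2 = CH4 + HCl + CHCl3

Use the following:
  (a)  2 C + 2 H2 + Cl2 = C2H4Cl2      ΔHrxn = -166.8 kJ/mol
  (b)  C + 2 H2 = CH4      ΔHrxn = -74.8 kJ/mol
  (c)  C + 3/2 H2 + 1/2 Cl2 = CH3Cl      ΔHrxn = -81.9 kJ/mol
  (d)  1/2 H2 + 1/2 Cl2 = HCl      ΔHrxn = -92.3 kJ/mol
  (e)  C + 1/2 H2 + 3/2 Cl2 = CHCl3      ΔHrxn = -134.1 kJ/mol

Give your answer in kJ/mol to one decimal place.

(a) reversed (C2H4Cl2 must end up as a reactant): +166.8 kJ/mol
(b) as written (CH4 already on the product side): -74.8 kJ/mol
(c): not needed (CH3Cl appears nowhere else).
(d) as written (HCl already on the product side): -92.3 kJ/mol
(e) as written (CHCl3 already on the product side): -134.1 kJ/mol
Since enthalpy is a state function, ΔHrxn = (+166.8) + (-74.8) + (-92.3) + (-134.1) = -134.4 kJ/mol

ΔHrxn = -134.4 kJ/mol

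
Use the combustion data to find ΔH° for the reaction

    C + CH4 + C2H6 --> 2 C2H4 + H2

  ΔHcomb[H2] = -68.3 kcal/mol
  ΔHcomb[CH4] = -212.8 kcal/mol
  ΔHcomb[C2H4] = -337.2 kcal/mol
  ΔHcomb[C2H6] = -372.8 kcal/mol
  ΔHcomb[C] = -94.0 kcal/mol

ΔH° = 63.1 kcal/mol

With combustion enthalpies, reactants minus products:
= [1·(-94.0) + 1·(-212.8) + 1·(-372.8)] − [2·(-337.2) + 1·(-68.3)]
= 63.1 kcal/mol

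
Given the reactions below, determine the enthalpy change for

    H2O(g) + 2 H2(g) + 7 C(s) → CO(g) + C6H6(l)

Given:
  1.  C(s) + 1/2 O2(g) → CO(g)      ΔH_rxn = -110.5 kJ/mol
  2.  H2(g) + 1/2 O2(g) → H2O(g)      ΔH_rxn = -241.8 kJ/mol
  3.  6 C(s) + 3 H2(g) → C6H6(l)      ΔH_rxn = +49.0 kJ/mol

eq. 1 as written: -110.5 kJ/mol
eq. 2 reversed: +241.8 kJ/mol
eq. 3 as written: +49.0 kJ/mol
ΔH_rxn = (1)·(-110.5) + (-1)·(-241.8) + (1)·(+49.0) = 180.3 kJ/mol

ΔH_rxn = 180.3 kJ/mol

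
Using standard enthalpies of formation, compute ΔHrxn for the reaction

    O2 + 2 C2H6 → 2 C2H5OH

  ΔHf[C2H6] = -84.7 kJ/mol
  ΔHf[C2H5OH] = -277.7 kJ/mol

Products: 2·(-277.7) = -555.4
Reactants: 1·(+0.0) + 2·(-84.7) = -169.4
ΔHrxn = (-555.4) − (-169.4) = -386.0 kJ/mol

ΔHrxn = -386.0 kJ/mol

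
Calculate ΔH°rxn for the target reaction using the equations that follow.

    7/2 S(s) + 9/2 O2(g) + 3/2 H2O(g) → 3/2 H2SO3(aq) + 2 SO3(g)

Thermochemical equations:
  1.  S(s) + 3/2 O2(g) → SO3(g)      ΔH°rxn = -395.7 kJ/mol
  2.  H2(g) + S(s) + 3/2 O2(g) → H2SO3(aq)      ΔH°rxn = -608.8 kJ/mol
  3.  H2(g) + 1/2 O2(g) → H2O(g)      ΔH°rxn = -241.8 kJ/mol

ΔH°rxn = -1341.9 kJ/mol

eq. 1 × 2: (2)·(-395.7) = -791.4 kJ/mol
eq. 2 × 3/2: (3/2)·(-608.8) = -913.2 kJ/mol
eq. 3 reversed and × 3/2: (-3/2)·(-241.8) = +362.7 kJ/mol
By Hess's law, ΔH°rxn = (2)·(-395.7) + (3/2)·(-608.8) + (-3/2)·(-241.8) = -1341.9 kJ/mol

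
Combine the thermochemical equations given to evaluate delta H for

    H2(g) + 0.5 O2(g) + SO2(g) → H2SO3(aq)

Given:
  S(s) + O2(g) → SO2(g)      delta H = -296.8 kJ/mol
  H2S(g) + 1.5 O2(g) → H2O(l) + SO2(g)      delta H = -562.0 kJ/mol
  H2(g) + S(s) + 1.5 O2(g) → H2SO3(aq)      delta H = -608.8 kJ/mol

equation 1 reversed: +296.8 kJ/mol
equation 2: not needed (H2O(l) appears nowhere else).
equation 3 as written (H2SO3(aq) already on the product side): -608.8 kJ/mol
delta H = (-1)·(-296.8) + (1)·(-608.8) = -312.0 kJ/mol

delta H = -312.0 kJ/mol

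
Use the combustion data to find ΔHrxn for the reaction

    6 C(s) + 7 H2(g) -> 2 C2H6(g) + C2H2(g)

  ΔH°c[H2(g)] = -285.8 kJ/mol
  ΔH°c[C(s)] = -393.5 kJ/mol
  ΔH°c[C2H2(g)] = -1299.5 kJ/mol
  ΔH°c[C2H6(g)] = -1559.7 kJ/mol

Using ΔH = Σ nΔHc°(reactants) − Σ nΔHc°(products):
= [6·(-393.5) + 7·(-285.8)] − [2·(-1559.7) + 1·(-1299.5)]
= 57.3 kJ/mol

ΔHrxn = 57.3 kJ/mol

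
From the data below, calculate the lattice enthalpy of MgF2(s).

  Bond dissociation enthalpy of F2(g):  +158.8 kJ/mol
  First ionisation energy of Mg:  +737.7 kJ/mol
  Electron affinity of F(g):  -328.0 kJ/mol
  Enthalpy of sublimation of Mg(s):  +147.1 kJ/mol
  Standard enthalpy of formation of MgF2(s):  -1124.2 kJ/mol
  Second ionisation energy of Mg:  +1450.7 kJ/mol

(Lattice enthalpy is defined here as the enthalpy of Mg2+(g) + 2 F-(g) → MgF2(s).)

U = -2962.5 kJ/mol

ΔHf° = 1·ΔHsub + 1·(ΣIE) + 1·D(F2) + 2·EA + U
-1124.2 = 1·(+147.1) + 1·(+2188.4) + 1·(+158.8) + 2·(-328.0) + U
U = -1124.2 − (+1838.3) = -2962.5 kJ/mol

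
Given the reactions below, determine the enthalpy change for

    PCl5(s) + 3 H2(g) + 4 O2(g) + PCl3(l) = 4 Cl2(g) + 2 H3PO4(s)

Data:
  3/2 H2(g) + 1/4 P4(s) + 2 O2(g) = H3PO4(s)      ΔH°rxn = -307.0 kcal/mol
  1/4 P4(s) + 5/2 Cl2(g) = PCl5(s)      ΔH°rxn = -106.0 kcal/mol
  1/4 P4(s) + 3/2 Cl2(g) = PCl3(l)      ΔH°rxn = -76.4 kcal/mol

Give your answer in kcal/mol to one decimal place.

equation 1 × 2 (×2 to match 2 H3PO4(s) in the target): (2)·(-307.0) = -614.0 kcal/mol
equation 2 reversed (reverse to put PCl5(s) on the reactant side): +106.0 kcal/mol
equation 3 reversed (PCl3(l) must end up as a reactant): +76.4 kcal/mol
Combining the equations, ΔH°rxn = (2)·(-307.0) + (-1)·(-106.0) + (-1)·(-76.4) = -431.6 kcal/mol

ΔH°rxn = -431.6 kcal/mol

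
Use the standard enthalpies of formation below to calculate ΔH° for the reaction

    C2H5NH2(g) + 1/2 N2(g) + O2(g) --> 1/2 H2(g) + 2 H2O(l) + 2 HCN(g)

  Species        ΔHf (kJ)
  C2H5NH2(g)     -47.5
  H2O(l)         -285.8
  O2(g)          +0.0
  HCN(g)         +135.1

ΔH° = -253.9 kJ

ΔH°rxn = Σ nΔHf°(products) − Σ nΔHf°(reactants).
Products: 1/2·(+0.0) + 2·(-285.8) + 2·(+135.1) = -301.4
Reactants: 1·(-47.5) + 1/2·(+0.0) + 1·(+0.0) = -47.5
ΔH° = (-301.4) − (-47.5) = -253.9 kJ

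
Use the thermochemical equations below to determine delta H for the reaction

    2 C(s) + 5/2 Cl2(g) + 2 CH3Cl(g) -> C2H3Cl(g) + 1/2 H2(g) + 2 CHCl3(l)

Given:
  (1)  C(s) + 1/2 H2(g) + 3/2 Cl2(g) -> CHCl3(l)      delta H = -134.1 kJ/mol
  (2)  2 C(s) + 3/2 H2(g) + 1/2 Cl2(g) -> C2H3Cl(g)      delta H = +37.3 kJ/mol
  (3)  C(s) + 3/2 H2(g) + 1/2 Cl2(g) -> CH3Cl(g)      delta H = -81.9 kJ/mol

delta H = -67.1 kJ/mol

(1) × 2: (2)·(-134.1) = -268.2 kJ/mol
(2) as written: +37.3 kJ/mol
(3) reversed and × 2: (-2)·(-81.9) = +163.8 kJ/mol
By Hess's law, delta H = (2)·(-134.1) + (1)·(+37.3) + (-2)·(-81.9) = -67.1 kJ/mol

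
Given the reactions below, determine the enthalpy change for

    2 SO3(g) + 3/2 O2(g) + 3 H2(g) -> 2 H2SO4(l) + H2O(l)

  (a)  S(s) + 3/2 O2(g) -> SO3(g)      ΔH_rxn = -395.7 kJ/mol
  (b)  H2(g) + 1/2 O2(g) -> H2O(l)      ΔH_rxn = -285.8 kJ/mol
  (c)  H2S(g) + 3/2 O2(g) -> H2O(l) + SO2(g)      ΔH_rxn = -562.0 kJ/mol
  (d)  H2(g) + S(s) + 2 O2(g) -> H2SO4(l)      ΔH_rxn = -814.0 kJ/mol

(a) reversed and × 2: (-2)·(-395.7) = +791.4 kJ/mol
(b) as written: -285.8 kJ/mol
(c): not needed.
(d) × 2: (2)·(-814.0) = -1628.0 kJ/mol
Summing the manipulated equations, ΔH_rxn = (-2)·(-395.7) + (1)·(-285.8) + (2)·(-814.0) = -1122.4 kJ/mol

ΔH_rxn = -1122.4 kJ/mol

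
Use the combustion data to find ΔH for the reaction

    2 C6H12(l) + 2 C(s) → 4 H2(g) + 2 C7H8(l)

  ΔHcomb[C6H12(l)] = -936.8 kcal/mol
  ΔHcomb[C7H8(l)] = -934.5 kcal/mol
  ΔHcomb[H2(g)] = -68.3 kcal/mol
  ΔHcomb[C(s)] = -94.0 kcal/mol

ΔH = 80.6 kcal/mol

With combustion enthalpies, reactants minus products:
= [2·(-936.8) + 2·(-94.0)] − [4·(-68.3) + 2·(-934.5)]
= 80.6 kcal/mol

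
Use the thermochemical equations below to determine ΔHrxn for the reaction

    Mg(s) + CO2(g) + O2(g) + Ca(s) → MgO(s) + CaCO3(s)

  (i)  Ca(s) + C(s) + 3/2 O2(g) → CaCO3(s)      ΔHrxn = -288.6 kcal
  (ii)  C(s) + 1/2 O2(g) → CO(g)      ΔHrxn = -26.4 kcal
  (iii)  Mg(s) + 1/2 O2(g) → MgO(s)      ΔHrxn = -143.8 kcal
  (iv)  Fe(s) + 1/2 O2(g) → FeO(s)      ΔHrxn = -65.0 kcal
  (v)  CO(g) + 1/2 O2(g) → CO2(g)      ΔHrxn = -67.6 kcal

ΔHrxn = -338.4 kcal

(i) as written: -288.6 kcal
(ii) reversed: +26.4 kcal
(iii) as written: -143.8 kcal
(iv): not needed.
(v) reversed: +67.6 kcal
ΔHrxn = (-288.6) + (+26.4) + (-143.8) + (+67.6) = -338.4 kcal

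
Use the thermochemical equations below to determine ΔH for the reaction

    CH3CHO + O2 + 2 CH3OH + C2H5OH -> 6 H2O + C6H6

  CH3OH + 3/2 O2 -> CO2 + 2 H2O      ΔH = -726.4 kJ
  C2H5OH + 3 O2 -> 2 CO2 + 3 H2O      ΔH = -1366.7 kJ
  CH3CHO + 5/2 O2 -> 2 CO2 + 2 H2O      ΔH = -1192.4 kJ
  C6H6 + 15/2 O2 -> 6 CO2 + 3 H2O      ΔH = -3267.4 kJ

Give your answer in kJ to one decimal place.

ΔH = -744.5 kJ

equation 1 × 2 (scale by 2 for the 2 CH3OH): (2)·(-726.4) = -1452.8 kJ
equation 2 as written (C2H5OH already on the reactant side): -1366.7 kJ
equation 3 as written (CH3CHO already on the reactant side): -1192.4 kJ
equation 4 reversed (C6H6 must end up as a product): +3267.4 kJ
By Hess's law, ΔH = (-1452.8) + (-1366.7) + (-1192.4) + (+3267.4) = -744.5 kJ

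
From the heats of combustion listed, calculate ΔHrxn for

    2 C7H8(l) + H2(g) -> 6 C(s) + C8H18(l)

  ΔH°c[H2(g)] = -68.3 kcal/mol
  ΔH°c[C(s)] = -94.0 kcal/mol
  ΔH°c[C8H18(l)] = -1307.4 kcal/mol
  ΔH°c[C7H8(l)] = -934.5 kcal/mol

With combustion enthalpies, reactants minus products:
= [2·(-934.5) + 1·(-68.3)] − [6·(-94.0) + 1·(-1307.4)]
= -65.9 kcal/mol

ΔHrxn = -65.9 kcal/mol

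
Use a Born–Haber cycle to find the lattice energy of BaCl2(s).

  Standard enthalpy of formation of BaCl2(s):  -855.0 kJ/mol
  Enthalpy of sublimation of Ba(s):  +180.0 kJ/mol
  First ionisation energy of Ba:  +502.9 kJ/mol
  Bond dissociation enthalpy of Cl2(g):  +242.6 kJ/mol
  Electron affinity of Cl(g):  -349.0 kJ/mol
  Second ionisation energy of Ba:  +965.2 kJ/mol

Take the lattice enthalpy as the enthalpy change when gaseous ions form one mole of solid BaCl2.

U = -2047.7 kJ/mol

ΔHf° = 1·ΔHsub + 1·(ΣIE) + 1·D(Cl2) + 2·EA + U
-855.0 = 1·(+180.0) + 1·(+1468.1) + 1·(+242.6) + 2·(-349.0) + U
U = -855.0 − (+1192.7) = -2047.7 kJ/mol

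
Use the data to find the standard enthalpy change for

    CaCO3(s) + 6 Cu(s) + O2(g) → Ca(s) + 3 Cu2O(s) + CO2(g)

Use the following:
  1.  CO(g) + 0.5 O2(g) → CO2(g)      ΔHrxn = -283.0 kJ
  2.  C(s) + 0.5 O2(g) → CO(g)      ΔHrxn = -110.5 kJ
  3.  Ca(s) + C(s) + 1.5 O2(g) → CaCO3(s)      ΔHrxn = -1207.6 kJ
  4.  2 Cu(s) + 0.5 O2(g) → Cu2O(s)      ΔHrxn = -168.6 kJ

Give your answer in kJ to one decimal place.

ΔHrxn = 308.3 kJ

eq. 1 as written: -283.0 kJ
eq. 2 as written: -110.5 kJ
eq. 3 reversed: +1207.6 kJ
eq. 4 × 3: (3)·(-168.6) = -505.8 kJ
Since enthalpy is a state function, ΔHrxn = (-283.0) + (-110.5) + (+1207.6) + (-505.8) = 308.3 kJ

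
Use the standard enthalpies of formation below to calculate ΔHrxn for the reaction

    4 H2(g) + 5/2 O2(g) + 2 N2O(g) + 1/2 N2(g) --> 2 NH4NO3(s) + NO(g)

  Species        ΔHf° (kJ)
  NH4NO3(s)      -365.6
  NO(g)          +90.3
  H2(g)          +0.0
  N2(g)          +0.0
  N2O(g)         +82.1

Products: 2·(-365.6) + 1·(+90.3) = -640.9
Reactants: 4·(+0.0) + 5/2·(+0.0) + 2·(+82.1) + 1/2·(+0.0) = +164.2
ΔHrxn = (-640.9) − (+164.2) = -805.1 kJ

ΔHrxn = -805.1 kJ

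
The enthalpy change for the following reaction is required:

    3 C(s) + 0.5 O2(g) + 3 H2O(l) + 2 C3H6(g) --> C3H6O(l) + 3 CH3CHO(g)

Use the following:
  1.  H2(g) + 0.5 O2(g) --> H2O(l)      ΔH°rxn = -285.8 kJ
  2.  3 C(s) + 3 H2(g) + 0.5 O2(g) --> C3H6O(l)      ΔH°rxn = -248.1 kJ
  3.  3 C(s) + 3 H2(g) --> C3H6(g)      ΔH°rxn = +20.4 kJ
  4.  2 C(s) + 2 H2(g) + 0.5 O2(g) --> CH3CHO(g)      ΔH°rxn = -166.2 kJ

eq. 1 reversed and × 3: (-3)·(-285.8) = +857.4 kJ
eq. 2 as written: -248.1 kJ
eq. 3 reversed and × 2: (-2)·(+20.4) = -40.8 kJ
eq. 4 × 3: (3)·(-166.2) = -498.6 kJ
Since enthalpy is a state function, ΔH°rxn = (-3)·(-285.8) + (1)·(-248.1) + (-2)·(+20.4) + (3)·(-166.2) = 69.9 kJ

ΔH°rxn = 69.9 kJ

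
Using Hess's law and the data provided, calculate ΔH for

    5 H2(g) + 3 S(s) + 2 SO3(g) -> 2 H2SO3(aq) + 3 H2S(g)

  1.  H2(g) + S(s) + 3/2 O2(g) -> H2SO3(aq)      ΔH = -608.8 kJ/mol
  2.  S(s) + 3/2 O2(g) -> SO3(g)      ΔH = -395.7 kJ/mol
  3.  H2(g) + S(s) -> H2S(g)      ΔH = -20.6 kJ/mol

eq. 1 × 2 (×2 to match 2 H2SO3(aq) in the target): (2)·(-608.8) = -1217.6 kJ/mol
eq. 2 reversed and × 2 (reverse to put SO3(g) on the reactant side; scale by 2 for the 2 SO3(g)): (-2)·(-395.7) = +791.4 kJ/mol
eq. 3 × 3 (scale by 3 for the 3 H2S(g)): (3)·(-20.6) = -61.8 kJ/mol
Since enthalpy is a state function, ΔH = (2)·(-608.8) + (-2)·(-395.7) + (3)·(-20.6) = -488.0 kJ/mol

ΔH = -488.0 kJ/mol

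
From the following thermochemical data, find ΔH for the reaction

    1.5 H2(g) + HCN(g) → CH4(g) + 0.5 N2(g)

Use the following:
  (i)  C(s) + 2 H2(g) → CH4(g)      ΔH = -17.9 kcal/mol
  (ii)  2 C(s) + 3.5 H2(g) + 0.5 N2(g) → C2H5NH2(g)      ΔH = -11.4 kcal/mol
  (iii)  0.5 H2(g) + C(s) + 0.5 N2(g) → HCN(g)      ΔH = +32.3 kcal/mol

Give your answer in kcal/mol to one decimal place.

ΔH = -50.2 kcal/mol

(i) as written (CH4(g) already on the product side): -17.9 kcal/mol
(ii): not needed (C2H5NH2(g) appears nowhere else).
(iii) reversed (HCN(g) must end up as a reactant): -32.3 kcal/mol
ΔH = (-17.9) + (-32.3) = -50.2 kcal/mol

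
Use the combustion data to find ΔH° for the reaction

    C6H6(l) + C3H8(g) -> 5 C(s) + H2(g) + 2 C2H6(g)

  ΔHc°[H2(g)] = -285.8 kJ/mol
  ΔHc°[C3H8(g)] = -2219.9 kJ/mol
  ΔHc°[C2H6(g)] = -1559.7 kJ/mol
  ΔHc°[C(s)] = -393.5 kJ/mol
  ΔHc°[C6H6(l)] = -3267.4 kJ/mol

ΔH° = -114.6 kJ/mol

Using ΔH = Σ nΔHc°(reactants) − Σ nΔHc°(products):
= [1·(-3267.4) + 1·(-2219.9)] − [5·(-393.5) + 1·(-285.8) + 2·(-1559.7)]
= -114.6 kJ/mol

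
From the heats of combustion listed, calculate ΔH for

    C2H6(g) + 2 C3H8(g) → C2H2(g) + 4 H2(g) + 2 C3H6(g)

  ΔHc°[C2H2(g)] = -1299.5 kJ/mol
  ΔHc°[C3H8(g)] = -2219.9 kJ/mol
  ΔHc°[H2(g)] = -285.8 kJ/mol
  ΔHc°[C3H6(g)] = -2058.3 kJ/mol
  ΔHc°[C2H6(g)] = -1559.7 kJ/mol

ΔH = 559.8 kJ/mol

Using ΔH = Σ nΔHc°(reactants) − Σ nΔHc°(products):
= [1·(-1559.7) + 2·(-2219.9)] − [1·(-1299.5) + 4·(-285.8) + 2·(-2058.3)]
= 559.8 kJ/mol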